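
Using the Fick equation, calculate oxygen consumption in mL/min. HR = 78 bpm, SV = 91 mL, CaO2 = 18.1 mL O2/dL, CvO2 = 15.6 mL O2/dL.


CO = HR*SV = 78*91/1000 = 7.098 L/min
a-v O2 diff = 18.1 - 15.6 = 2.5 mL/dL
VO2 = CO * (CaO2-CvO2) * 10 dL/L
VO2 = 7.098 * 2.5 * 10
VO2 = 177.5 mL/min


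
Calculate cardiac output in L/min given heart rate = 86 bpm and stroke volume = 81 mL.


CO = HR * SV
CO = 86 * 81 / 1000
CO = 6.966 L/min


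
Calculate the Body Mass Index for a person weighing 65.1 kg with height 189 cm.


BMI = weight / height^2
height = 189 cm = 1.89 m
BMI = 65.1 / 1.89^2
BMI = 18.22 kg/m^2


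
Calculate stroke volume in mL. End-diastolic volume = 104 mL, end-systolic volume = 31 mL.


SV = EDV - ESV
SV = 104 - 31
SV = 73 mL


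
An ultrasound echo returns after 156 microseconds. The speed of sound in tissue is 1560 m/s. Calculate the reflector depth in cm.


depth = c * t / 2
t = 156 us = 1.5600e-04 s
depth = 1560 * 1.5600e-04 / 2
depth = 0.12168 m = 12.168 cm


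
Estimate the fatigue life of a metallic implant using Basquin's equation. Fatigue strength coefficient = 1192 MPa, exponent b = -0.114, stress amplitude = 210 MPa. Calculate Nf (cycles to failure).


sigma_a = sigma_f' * (2Nf)^b
2Nf = (sigma_a/sigma_f')^(1/b)
2Nf = (210/1192)^(1/-0.114)
2Nf = 4116562.8
Nf = 2.0583e+06


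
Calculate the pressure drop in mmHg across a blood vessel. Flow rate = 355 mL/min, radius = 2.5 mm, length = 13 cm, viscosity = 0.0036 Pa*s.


dP = 8*mu*L*Q / (pi*r^4)
Q = 355 mL/min = 5.91667e-06 m^3/s
dP = 180.511 Pa = 180.511 / 133.322 mmHg = 1.354 mmHg


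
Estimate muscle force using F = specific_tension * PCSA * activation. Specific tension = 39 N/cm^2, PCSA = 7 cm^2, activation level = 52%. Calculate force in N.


F = sigma * PCSA * activation
F = 39 * 7 * 0.52
F = 142 N


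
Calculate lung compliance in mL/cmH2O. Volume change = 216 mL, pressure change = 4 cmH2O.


C = dV / dP
C = 216 / 4
C = 54 mL/cmH2O


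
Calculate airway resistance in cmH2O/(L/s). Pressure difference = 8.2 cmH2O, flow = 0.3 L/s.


R = dP / flow
R = 8.2 / 0.3
R = 27.33 cmH2O/(L/s)


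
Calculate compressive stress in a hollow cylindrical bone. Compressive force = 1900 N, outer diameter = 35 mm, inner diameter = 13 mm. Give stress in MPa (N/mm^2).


A = pi*(r_o^2 - r_i^2)
r_o = 17.5 mm, r_i = 6.5 mm
A = 829.38 mm^2
sigma = F/A = 1900 / 829.38
sigma = 2.291 MPa


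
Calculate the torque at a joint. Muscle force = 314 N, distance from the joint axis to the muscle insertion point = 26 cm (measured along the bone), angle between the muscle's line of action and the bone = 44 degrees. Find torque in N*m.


Torque = F * d * sin(theta)   (moment arm = d*sin(theta))
d = 26 cm = 0.26 m
Torque = 314 * 0.26 * sin(44)
Torque = 56.71 N*m


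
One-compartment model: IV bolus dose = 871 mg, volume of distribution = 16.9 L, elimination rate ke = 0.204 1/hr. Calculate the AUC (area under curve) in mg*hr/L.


C0 = Dose/Vd = 871/16.9 = 51.5385 mg/L
AUC = C0/ke = 51.5385/0.204
AUC = 252.6 mg*hr/L


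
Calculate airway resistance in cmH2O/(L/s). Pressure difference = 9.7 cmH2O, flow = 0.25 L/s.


R = dP / flow
R = 9.7 / 0.25
R = 38.8 cmH2O/(L/s)


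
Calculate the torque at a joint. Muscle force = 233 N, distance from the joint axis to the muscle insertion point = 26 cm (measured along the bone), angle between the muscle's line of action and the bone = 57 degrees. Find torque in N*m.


Torque = F * d * sin(theta)   (moment arm = d*sin(theta))
d = 26 cm = 0.26 m
Torque = 233 * 0.26 * sin(57)
Torque = 50.81 N*m


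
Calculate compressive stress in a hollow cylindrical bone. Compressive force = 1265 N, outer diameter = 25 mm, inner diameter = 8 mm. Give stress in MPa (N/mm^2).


A = pi*(r_o^2 - r_i^2)
r_o = 12.5 mm, r_i = 4 mm
A = 440.608 mm^2
sigma = F/A = 1265 / 440.608
sigma = 2.871 MPa


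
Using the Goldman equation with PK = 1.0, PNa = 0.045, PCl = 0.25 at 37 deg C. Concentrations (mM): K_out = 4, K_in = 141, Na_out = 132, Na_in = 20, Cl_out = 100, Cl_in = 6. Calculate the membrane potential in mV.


Vm = (RT/F)*ln((PK*Ko + PNa*Nao + PCl*Cli)/(PK*Ki + PNa*Nai + PCl*Clo))
Numer = 11.44, Denom = 166.9
Vm = -71.63 mV


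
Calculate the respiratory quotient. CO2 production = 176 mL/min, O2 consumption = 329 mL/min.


RQ = VCO2 / VO2
RQ = 176 / 329
RQ = 0.535


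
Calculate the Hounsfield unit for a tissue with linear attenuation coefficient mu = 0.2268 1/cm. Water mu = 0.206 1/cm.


HU = ((mu_tissue - mu_water) / mu_water) * 1000
HU = ((0.2268 - 0.206) / 0.206) * 1000
HU = 101


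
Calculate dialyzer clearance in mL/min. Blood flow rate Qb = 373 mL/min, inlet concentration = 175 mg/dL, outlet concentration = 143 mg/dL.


K = Qb * (Cb_in - Cb_out) / Cb_in
K = 373 * (175 - 143) / 175
K = 68.21 mL/min


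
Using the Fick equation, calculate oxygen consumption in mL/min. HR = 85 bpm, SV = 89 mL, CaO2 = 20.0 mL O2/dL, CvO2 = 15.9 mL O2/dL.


CO = HR*SV = 85*89/1000 = 7.565 L/min
a-v O2 diff = 20.0 - 15.9 = 4.1 mL/dL
VO2 = CO * (CaO2-CvO2) * 10 dL/L
VO2 = 7.565 * 4.1 * 10
VO2 = 310.2 mL/min


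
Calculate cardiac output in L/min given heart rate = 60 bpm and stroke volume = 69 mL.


CO = HR * SV
CO = 60 * 69 / 1000
CO = 4.14 L/min


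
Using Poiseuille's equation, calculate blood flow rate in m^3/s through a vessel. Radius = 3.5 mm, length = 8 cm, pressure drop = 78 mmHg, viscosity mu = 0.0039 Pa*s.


Q = pi*r^4*dP / (8*mu*L)
r = 0.0035 m, L = 0.08 m
dP = 78 mmHg = 10399.116 Pa
Q = 0.001964 m^3/s


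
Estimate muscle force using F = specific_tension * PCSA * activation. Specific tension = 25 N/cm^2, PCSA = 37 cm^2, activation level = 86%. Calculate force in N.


F = sigma * PCSA * activation
F = 25 * 37 * 0.86
F = 795.5 N


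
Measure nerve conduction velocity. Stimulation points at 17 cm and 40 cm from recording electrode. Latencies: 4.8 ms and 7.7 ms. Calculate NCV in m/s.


Distance = (40 - 17) / 100 = 0.23 m
dt = (7.7 - 4.8) / 1000 = 0.0029 s
NCV = dist / dt = 79.31 m/s


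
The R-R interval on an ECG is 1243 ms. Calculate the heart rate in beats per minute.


HR = 60 / RR_interval(s)
RR = 1243 ms = 1.243 s
HR = 60 / 1.243 = 48.27 bpm


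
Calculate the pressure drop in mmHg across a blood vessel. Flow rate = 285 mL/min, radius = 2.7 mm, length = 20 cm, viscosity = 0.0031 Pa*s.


dP = 8*mu*L*Q / (pi*r^4)
Q = 285 mL/min = 4.75e-06 m^3/s
dP = 141.114 Pa = 141.114 / 133.322 mmHg = 1.058 mmHg


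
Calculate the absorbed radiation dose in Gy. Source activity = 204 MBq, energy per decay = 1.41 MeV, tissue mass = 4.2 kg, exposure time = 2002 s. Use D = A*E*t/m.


A = 204 MBq = 2.0400e+08 Bq
E = 1.41 MeV = 2.25882e-13 J
D = A*E*t/m = 2.0400e+08*2.25882e-13*2002/4.2
D = 0.02196 Gy


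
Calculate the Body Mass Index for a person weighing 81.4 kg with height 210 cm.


BMI = weight / height^2
height = 210 cm = 2.1 m
BMI = 81.4 / 2.1^2
BMI = 18.46 kg/m^2


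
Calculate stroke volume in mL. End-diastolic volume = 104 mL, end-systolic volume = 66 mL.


SV = EDV - ESV
SV = 104 - 66
SV = 38 mL


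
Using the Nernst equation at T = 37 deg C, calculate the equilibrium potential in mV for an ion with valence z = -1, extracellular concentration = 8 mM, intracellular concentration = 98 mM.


E = (RT/(zF)) * ln(C_out/C_in)
T = 37 + 273.15 = 310.15 K
E = (8.314 * 310.15 / (-1 * 96485)) * ln(8/98)
E = 66.96 mV


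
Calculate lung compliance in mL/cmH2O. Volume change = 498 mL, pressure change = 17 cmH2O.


C = dV / dP
C = 498 / 17
C = 29.29 mL/cmH2O


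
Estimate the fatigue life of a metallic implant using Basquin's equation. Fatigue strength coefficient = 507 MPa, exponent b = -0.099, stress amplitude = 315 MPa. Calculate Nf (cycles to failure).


sigma_a = sigma_f' * (2Nf)^b
2Nf = (sigma_a/sigma_f')^(1/b)
2Nf = (315/507)^(1/-0.099)
2Nf = 122.42006
Nf = 61.21


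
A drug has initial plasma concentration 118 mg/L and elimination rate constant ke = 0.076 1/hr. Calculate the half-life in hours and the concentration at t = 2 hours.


t_half = ln(2) / ke = 0.693147 / 0.076 = 9.12 hr
C(t) = C0 * exp(-ke*t) = 118 * exp(-0.076*2)
C(2) = 101.4 mg/L


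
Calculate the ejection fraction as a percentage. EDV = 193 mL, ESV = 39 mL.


SV = EDV - ESV = 193 - 39 = 154 mL
EF = SV/EDV * 100 = 154/193 * 100
EF = 79.79%


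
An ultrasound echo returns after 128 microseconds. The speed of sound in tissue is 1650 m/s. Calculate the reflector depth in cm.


depth = c * t / 2
t = 128 us = 1.2800e-04 s
depth = 1650 * 1.2800e-04 / 2
depth = 0.1056 m = 10.56 cm


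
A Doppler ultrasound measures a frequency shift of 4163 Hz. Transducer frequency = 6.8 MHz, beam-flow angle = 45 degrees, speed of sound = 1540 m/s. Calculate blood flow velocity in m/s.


v = fd * c / (2 * f0 * cos(theta))
v = 4163 * 1540 / (2 * 6.8000e+06 * cos(45))
v = 0.6667 m/s


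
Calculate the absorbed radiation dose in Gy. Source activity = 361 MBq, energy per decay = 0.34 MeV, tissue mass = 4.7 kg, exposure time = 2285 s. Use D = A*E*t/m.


A = 361 MBq = 3.6100e+08 Bq
E = 0.34 MeV = 5.4468e-14 J
D = A*E*t/m = 3.6100e+08*5.4468e-14*2285/4.7
D = 0.00956 Gy


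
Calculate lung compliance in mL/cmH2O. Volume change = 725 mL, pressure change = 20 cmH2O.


C = dV / dP
C = 725 / 20
C = 36.25 mL/cmH2O


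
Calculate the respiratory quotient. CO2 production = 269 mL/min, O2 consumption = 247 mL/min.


RQ = VCO2 / VO2
RQ = 269 / 247
RQ = 1.089


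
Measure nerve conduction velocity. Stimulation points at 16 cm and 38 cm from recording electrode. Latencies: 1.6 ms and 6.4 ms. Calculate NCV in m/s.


Distance = (38 - 16) / 100 = 0.22 m
dt = (6.4 - 1.6) / 1000 = 0.0048 s
NCV = dist / dt = 45.83 m/s


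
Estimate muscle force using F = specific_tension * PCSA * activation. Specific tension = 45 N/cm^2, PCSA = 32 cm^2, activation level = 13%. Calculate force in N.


F = sigma * PCSA * activation
F = 45 * 32 * 0.13
F = 187.2 N


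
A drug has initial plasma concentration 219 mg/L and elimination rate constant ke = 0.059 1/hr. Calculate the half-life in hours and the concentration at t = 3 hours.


t_half = ln(2) / ke = 0.693147 / 0.059 = 11.75 hr
C(t) = C0 * exp(-ke*t) = 219 * exp(-0.059*3)
C(3) = 183.5 mg/L


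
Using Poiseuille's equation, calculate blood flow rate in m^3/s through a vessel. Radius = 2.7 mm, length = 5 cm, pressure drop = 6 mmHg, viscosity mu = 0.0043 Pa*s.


Q = pi*r^4*dP / (8*mu*L)
r = 0.0027 m, L = 0.05 m
dP = 6 mmHg = 799.932 Pa
Q = 7.7648e-05 m^3/s


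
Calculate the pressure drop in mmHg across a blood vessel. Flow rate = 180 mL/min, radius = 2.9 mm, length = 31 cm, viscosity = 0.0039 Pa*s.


dP = 8*mu*L*Q / (pi*r^4)
Q = 180 mL/min = 3e-06 m^3/s
dP = 130.586 Pa = 130.586 / 133.322 mmHg = 0.9795 mmHg


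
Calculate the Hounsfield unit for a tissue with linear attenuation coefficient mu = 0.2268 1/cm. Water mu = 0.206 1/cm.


HU = ((mu_tissue - mu_water) / mu_water) * 1000
HU = ((0.2268 - 0.206) / 0.206) * 1000
HU = 101


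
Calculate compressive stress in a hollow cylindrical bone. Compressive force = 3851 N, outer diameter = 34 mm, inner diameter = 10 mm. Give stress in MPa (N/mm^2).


A = pi*(r_o^2 - r_i^2)
r_o = 17 mm, r_i = 5 mm
A = 829.38 mm^2
sigma = F/A = 3851 / 829.38
sigma = 4.643 MPa


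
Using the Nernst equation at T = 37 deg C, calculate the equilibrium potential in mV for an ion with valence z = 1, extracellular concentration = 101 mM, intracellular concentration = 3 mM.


E = (RT/(zF)) * ln(C_out/C_in)
T = 37 + 273.15 = 310.15 K
E = (8.314 * 310.15 / (1 * 96485)) * ln(101/3)
E = 93.98 mV


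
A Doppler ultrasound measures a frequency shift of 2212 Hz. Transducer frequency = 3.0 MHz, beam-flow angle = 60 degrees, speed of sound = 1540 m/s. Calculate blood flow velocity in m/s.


v = fd * c / (2 * f0 * cos(theta))
v = 2212 * 1540 / (2 * 3.0000e+06 * cos(60))
v = 1.135 m/s


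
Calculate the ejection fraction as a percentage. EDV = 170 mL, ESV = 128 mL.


SV = EDV - ESV = 170 - 128 = 42 mL
EF = SV/EDV * 100 = 42/170 * 100
EF = 24.71%


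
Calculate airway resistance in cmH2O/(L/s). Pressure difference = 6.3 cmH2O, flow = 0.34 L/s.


R = dP / flow
R = 6.3 / 0.34
R = 18.53 cmH2O/(L/s)


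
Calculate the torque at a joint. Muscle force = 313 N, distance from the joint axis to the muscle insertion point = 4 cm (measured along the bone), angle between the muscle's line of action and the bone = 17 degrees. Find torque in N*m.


Torque = F * d * sin(theta)   (moment arm = d*sin(theta))
d = 4 cm = 0.04 m
Torque = 313 * 0.04 * sin(17)
Torque = 3.66 N*m


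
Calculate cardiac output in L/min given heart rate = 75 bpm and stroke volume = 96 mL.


CO = HR * SV
CO = 75 * 96 / 1000
CO = 7.2 L/min


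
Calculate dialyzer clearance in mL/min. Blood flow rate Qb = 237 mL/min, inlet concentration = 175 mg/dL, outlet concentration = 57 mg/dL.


K = Qb * (Cb_in - Cb_out) / Cb_in
K = 237 * (175 - 57) / 175
K = 159.8 mL/min


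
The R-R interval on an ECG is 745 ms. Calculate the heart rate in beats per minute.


HR = 60 / RR_interval(s)
RR = 745 ms = 0.745 s
HR = 60 / 0.745 = 80.54 bpm


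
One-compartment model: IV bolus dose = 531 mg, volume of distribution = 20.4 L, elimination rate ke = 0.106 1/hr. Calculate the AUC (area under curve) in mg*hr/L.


C0 = Dose/Vd = 531/20.4 = 26.0294 mg/L
AUC = C0/ke = 26.0294/0.106
AUC = 245.6 mg*hr/L


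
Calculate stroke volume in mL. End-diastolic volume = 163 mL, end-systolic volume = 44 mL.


SV = EDV - ESV
SV = 163 - 44
SV = 119 mL


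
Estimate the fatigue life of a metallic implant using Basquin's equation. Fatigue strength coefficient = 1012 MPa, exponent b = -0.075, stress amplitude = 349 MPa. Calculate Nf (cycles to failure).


sigma_a = sigma_f' * (2Nf)^b
2Nf = (sigma_a/sigma_f')^(1/b)
2Nf = (349/1012)^(1/-0.075)
2Nf = 1461283.5
Nf = 7.306e+05


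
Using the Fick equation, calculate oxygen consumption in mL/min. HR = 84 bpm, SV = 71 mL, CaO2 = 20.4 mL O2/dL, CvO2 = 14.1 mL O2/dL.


CO = HR*SV = 84*71/1000 = 5.964 L/min
a-v O2 diff = 20.4 - 14.1 = 6.3 mL/dL
VO2 = CO * (CaO2-CvO2) * 10 dL/L
VO2 = 5.964 * 6.3 * 10
VO2 = 375.7 mL/min


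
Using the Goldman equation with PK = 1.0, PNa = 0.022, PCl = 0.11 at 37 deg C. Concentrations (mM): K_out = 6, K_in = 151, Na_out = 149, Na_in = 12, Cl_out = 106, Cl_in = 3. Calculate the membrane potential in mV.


Vm = (RT/F)*ln((PK*Ko + PNa*Nao + PCl*Cli)/(PK*Ki + PNa*Nai + PCl*Clo))
Numer = 9.608, Denom = 162.924
Vm = -75.65 mV


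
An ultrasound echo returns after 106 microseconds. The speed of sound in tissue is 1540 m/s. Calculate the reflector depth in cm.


depth = c * t / 2
t = 106 us = 1.0600e-04 s
depth = 1540 * 1.0600e-04 / 2
depth = 0.08162 m = 8.162 cm


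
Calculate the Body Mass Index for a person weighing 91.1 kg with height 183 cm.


BMI = weight / height^2
height = 183 cm = 1.83 m
BMI = 91.1 / 1.83^2
BMI = 27.2 kg/m^2


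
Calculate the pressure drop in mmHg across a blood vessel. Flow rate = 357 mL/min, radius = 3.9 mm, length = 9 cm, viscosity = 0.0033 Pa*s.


dP = 8*mu*L*Q / (pi*r^4)
Q = 357 mL/min = 5.95e-06 m^3/s
dP = 19.4516 Pa = 19.4516 / 133.322 mmHg = 0.1459 mmHg


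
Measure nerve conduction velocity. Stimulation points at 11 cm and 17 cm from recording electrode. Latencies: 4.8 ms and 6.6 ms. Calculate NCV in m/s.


Distance = (17 - 11) / 100 = 0.06 m
dt = (6.6 - 4.8) / 1000 = 0.0018 s
NCV = dist / dt = 33.33 m/s


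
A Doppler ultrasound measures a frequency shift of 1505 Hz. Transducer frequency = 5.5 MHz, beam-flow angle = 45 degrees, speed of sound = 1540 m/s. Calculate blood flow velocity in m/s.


v = fd * c / (2 * f0 * cos(theta))
v = 1505 * 1540 / (2 * 5.5000e+06 * cos(45))
v = 0.298 m/s


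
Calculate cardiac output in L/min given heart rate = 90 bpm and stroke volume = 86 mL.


CO = HR * SV
CO = 90 * 86 / 1000
CO = 7.74 L/min


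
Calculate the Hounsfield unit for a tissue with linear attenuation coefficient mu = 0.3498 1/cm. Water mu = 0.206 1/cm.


HU = ((mu_tissue - mu_water) / mu_water) * 1000
HU = ((0.3498 - 0.206) / 0.206) * 1000
HU = 698.1


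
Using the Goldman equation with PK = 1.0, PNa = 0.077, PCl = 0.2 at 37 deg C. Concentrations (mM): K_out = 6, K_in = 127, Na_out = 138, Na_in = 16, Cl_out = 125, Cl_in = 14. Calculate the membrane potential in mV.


Vm = (RT/F)*ln((PK*Ko + PNa*Nao + PCl*Cli)/(PK*Ki + PNa*Nai + PCl*Clo))
Numer = 19.426, Denom = 153.232
Vm = -55.2 mV


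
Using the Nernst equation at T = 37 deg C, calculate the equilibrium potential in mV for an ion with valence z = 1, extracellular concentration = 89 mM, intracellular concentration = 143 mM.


E = (RT/(zF)) * ln(C_out/C_in)
T = 37 + 273.15 = 310.15 K
E = (8.314 * 310.15 / (1 * 96485)) * ln(89/143)
E = -12.67 mV


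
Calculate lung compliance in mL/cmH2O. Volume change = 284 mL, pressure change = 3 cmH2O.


C = dV / dP
C = 284 / 3
C = 94.67 mL/cmH2O


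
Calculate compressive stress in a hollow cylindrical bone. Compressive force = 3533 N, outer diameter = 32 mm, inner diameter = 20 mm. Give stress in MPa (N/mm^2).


A = pi*(r_o^2 - r_i^2)
r_o = 16 mm, r_i = 10 mm
A = 490.088 mm^2
sigma = F/A = 3533 / 490.088
sigma = 7.209 MPa


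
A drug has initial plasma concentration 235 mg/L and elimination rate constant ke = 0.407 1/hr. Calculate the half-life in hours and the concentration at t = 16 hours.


t_half = ln(2) / ke = 0.693147 / 0.407 = 1.703 hr
C(t) = C0 * exp(-ke*t) = 235 * exp(-0.407*16)
C(16) = 0.3491 mg/L


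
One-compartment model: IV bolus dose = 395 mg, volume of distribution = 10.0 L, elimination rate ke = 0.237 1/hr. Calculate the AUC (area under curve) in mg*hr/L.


C0 = Dose/Vd = 395/10.0 = 39.5 mg/L
AUC = C0/ke = 39.5/0.237
AUC = 166.7 mg*hr/L


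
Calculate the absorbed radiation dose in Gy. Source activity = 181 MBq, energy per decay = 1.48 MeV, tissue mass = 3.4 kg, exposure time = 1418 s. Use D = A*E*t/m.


A = 181 MBq = 1.8100e+08 Bq
E = 1.48 MeV = 2.37096e-13 J
D = A*E*t/m = 1.8100e+08*2.37096e-13*1418/3.4
D = 0.0179 Gy


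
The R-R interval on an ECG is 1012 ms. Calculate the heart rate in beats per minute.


HR = 60 / RR_interval(s)
RR = 1012 ms = 1.012 s
HR = 60 / 1.012 = 59.29 bpm


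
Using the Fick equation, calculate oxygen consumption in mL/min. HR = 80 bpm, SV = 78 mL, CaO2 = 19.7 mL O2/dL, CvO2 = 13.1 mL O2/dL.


CO = HR*SV = 80*78/1000 = 6.24 L/min
a-v O2 diff = 19.7 - 13.1 = 6.6 mL/dL
VO2 = CO * (CaO2-CvO2) * 10 dL/L
VO2 = 6.24 * 6.6 * 10
VO2 = 411.8 mL/min


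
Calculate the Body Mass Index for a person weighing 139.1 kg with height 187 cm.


BMI = weight / height^2
height = 187 cm = 1.87 m
BMI = 139.1 / 1.87^2
BMI = 39.78 kg/m^2


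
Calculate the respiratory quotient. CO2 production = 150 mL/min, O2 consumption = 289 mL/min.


RQ = VCO2 / VO2
RQ = 150 / 289
RQ = 0.519


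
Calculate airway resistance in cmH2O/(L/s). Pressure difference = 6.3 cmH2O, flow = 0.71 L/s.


R = dP / flow
R = 6.3 / 0.71
R = 8.873 cmH2O/(L/s)


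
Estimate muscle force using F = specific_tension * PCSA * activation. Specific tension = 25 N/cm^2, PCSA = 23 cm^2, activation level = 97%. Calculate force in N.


F = sigma * PCSA * activation
F = 25 * 23 * 0.97
F = 557.8 N


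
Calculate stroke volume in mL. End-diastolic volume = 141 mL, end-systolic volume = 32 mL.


SV = EDV - ESV
SV = 141 - 32
SV = 109 mL


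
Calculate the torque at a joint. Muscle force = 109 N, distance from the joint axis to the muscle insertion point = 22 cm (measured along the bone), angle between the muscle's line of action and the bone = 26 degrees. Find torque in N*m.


Torque = F * d * sin(theta)   (moment arm = d*sin(theta))
d = 22 cm = 0.22 m
Torque = 109 * 0.22 * sin(26)
Torque = 10.51 N*m


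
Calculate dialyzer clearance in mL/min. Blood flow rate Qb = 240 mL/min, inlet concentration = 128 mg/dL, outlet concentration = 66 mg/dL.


K = Qb * (Cb_in - Cb_out) / Cb_in
K = 240 * (128 - 66) / 128
K = 116.2 mL/min


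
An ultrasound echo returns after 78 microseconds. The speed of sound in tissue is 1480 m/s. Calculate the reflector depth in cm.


depth = c * t / 2
t = 78 us = 7.8000e-05 s
depth = 1480 * 7.8000e-05 / 2
depth = 0.05772 m = 5.772 cm


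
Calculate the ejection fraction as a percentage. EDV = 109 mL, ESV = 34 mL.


SV = EDV - ESV = 109 - 34 = 75 mL
EF = SV/EDV * 100 = 75/109 * 100
EF = 68.81%


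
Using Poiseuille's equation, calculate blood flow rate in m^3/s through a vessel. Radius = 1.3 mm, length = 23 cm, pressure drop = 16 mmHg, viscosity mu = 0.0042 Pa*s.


Q = pi*r^4*dP / (8*mu*L)
r = 0.0013 m, L = 0.23 m
dP = 16 mmHg = 2133.152 Pa
Q = 2.4767e-06 m^3/s


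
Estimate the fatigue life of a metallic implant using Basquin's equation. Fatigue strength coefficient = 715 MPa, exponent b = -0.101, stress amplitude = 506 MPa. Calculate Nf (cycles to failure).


sigma_a = sigma_f' * (2Nf)^b
2Nf = (sigma_a/sigma_f')^(1/b)
2Nf = (506/715)^(1/-0.101)
2Nf = 30.668206
Nf = 15.33


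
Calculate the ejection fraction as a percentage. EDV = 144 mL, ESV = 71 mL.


SV = EDV - ESV = 144 - 71 = 73 mL
EF = SV/EDV * 100 = 73/144 * 100
EF = 50.69%


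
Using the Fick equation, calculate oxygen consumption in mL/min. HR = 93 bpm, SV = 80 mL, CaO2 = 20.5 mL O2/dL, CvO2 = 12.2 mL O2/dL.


CO = HR*SV = 93*80/1000 = 7.44 L/min
a-v O2 diff = 20.5 - 12.2 = 8.3 mL/dL
VO2 = CO * (CaO2-CvO2) * 10 dL/L
VO2 = 7.44 * 8.3 * 10
VO2 = 617.5 mL/min


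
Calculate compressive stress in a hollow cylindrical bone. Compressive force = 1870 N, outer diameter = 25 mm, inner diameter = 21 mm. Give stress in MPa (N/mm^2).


A = pi*(r_o^2 - r_i^2)
r_o = 12.5 mm, r_i = 10.5 mm
A = 144.513 mm^2
sigma = F/A = 1870 / 144.513
sigma = 12.94 MPa


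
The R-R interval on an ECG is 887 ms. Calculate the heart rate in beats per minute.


HR = 60 / RR_interval(s)
RR = 887 ms = 0.887 s
HR = 60 / 0.887 = 67.64 bpm


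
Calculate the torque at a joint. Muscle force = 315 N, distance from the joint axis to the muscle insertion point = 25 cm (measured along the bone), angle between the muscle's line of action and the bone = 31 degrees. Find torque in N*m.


Torque = F * d * sin(theta)   (moment arm = d*sin(theta))
d = 25 cm = 0.25 m
Torque = 315 * 0.25 * sin(31)
Torque = 40.56 N*m


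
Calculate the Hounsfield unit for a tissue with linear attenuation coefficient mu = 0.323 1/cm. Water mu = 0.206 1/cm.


HU = ((mu_tissue - mu_water) / mu_water) * 1000
HU = ((0.323 - 0.206) / 0.206) * 1000
HU = 568


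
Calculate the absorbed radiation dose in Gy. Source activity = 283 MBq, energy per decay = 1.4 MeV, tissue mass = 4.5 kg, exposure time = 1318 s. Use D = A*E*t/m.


A = 283 MBq = 2.8300e+08 Bq
E = 1.4 MeV = 2.2428e-13 J
D = A*E*t/m = 2.8300e+08*2.2428e-13*1318/4.5
D = 0.01859 Gy


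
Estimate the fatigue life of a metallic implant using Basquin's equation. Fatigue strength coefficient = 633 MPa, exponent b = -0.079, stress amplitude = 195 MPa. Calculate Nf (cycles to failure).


sigma_a = sigma_f' * (2Nf)^b
2Nf = (sigma_a/sigma_f')^(1/b)
2Nf = (195/633)^(1/-0.079)
2Nf = 2971847.8
Nf = 1.4859e+06


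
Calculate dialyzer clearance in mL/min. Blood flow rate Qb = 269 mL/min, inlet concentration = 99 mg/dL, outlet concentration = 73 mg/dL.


K = Qb * (Cb_in - Cb_out) / Cb_in
K = 269 * (99 - 73) / 99
K = 70.65 mL/min


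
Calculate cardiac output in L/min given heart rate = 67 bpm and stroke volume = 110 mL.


CO = HR * SV
CO = 67 * 110 / 1000
CO = 7.37 L/min


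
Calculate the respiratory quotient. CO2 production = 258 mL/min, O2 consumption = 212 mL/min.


RQ = VCO2 / VO2
RQ = 258 / 212
RQ = 1.217


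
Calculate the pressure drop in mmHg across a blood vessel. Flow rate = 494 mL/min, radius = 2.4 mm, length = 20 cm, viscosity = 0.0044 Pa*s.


dP = 8*mu*L*Q / (pi*r^4)
Q = 494 mL/min = 8.23333e-06 m^3/s
dP = 556.101 Pa = 556.101 / 133.322 mmHg = 4.171 mmHg


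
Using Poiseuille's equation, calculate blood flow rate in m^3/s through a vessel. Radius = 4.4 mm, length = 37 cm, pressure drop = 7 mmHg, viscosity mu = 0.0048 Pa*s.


Q = pi*r^4*dP / (8*mu*L)
r = 0.0044 m, L = 0.37 m
dP = 7 mmHg = 933.254 Pa
Q = 7.7344e-05 m^3/s


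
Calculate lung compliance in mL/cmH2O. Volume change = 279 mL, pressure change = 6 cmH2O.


C = dV / dP
C = 279 / 6
C = 46.5 mL/cmH2O


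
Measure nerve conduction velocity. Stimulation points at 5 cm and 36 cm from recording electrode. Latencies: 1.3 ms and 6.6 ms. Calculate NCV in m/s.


Distance = (36 - 5) / 100 = 0.31 m
dt = (6.6 - 1.3) / 1000 = 0.0053 s
NCV = dist / dt = 58.49 m/s


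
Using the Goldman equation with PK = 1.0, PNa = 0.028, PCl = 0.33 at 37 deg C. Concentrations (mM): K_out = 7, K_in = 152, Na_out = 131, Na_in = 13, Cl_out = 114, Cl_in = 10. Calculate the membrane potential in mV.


Vm = (RT/F)*ln((PK*Ko + PNa*Nao + PCl*Cli)/(PK*Ki + PNa*Nai + PCl*Clo))
Numer = 13.968, Denom = 189.984
Vm = -69.76 mV


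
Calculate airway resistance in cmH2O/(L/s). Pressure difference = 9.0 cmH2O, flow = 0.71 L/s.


R = dP / flow
R = 9.0 / 0.71
R = 12.68 cmH2O/(L/s)


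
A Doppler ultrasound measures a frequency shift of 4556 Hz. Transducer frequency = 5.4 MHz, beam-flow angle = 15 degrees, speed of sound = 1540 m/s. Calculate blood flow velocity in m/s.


v = fd * c / (2 * f0 * cos(theta))
v = 4556 * 1540 / (2 * 5.4000e+06 * cos(15))
v = 0.6726 m/s


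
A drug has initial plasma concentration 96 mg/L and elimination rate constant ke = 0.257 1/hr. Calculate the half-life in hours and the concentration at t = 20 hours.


t_half = ln(2) / ke = 0.693147 / 0.257 = 2.697 hr
C(t) = C0 * exp(-ke*t) = 96 * exp(-0.257*20)
C(20) = 0.5623 mg/L


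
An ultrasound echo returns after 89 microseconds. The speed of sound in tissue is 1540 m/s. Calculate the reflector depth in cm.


depth = c * t / 2
t = 89 us = 8.9000e-05 s
depth = 1540 * 8.9000e-05 / 2
depth = 0.06853 m = 6.853 cm


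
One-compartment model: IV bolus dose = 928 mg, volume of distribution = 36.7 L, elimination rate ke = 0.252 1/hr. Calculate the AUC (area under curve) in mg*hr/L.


C0 = Dose/Vd = 928/36.7 = 25.2861 mg/L
AUC = C0/ke = 25.2861/0.252
AUC = 100.3 mg*hr/L


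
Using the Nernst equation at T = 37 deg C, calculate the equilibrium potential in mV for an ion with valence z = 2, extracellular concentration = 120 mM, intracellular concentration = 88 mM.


E = (RT/(zF)) * ln(C_out/C_in)
T = 37 + 273.15 = 310.15 K
E = (8.314 * 310.15 / (2 * 96485)) * ln(120/88)
E = 4.144 mV


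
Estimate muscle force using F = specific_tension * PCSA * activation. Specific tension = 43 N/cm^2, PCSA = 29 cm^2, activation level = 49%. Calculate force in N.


F = sigma * PCSA * activation
F = 43 * 29 * 0.49
F = 611 N


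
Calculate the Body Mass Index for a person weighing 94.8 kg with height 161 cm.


BMI = weight / height^2
height = 161 cm = 1.61 m
BMI = 94.8 / 1.61^2
BMI = 36.57 kg/m^2


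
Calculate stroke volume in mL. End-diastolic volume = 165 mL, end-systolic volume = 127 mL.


SV = EDV - ESV
SV = 165 - 127
SV = 38 mL


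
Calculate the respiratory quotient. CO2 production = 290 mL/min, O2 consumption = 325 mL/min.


RQ = VCO2 / VO2
RQ = 290 / 325
RQ = 0.8923


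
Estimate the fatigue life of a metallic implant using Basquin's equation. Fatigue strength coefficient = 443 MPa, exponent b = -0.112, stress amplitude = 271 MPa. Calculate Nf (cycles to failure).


sigma_a = sigma_f' * (2Nf)^b
2Nf = (sigma_a/sigma_f')^(1/b)
2Nf = (271/443)^(1/-0.112)
2Nf = 80.47567
Nf = 40.24


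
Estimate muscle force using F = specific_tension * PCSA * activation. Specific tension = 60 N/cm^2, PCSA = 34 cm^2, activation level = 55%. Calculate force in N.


F = sigma * PCSA * activation
F = 60 * 34 * 0.55
F = 1122 N


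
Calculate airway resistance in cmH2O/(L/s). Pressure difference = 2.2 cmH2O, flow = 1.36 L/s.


R = dP / flow
R = 2.2 / 1.36
R = 1.618 cmH2O/(L/s)


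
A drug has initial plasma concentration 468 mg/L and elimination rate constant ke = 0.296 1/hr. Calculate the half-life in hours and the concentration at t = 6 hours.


t_half = ln(2) / ke = 0.693147 / 0.296 = 2.342 hr
C(t) = C0 * exp(-ke*t) = 468 * exp(-0.296*6)
C(6) = 79.24 mg/L


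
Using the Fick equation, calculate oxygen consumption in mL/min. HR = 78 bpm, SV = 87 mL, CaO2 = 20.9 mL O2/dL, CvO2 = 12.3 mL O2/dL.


CO = HR*SV = 78*87/1000 = 6.786 L/min
a-v O2 diff = 20.9 - 12.3 = 8.6 mL/dL
VO2 = CO * (CaO2-CvO2) * 10 dL/L
VO2 = 6.786 * 8.6 * 10
VO2 = 583.6 mL/min


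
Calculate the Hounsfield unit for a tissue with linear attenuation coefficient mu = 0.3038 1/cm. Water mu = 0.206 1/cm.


HU = ((mu_tissue - mu_water) / mu_water) * 1000
HU = ((0.3038 - 0.206) / 0.206) * 1000
HU = 474.8


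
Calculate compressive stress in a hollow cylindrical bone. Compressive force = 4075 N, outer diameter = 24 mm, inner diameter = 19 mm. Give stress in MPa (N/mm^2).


A = pi*(r_o^2 - r_i^2)
r_o = 12 mm, r_i = 9.5 mm
A = 168.861 mm^2
sigma = F/A = 4075 / 168.861
sigma = 24.13 MPa


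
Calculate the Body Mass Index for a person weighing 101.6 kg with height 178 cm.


BMI = weight / height^2
height = 178 cm = 1.78 m
BMI = 101.6 / 1.78^2
BMI = 32.07 kg/m^2


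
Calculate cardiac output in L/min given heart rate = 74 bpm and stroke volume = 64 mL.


CO = HR * SV
CO = 74 * 64 / 1000
CO = 4.736 L/min


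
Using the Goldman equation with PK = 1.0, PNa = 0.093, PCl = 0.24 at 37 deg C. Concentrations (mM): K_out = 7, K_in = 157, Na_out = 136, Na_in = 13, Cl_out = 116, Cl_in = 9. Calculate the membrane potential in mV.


Vm = (RT/F)*ln((PK*Ko + PNa*Nao + PCl*Cli)/(PK*Ki + PNa*Nai + PCl*Clo))
Numer = 21.808, Denom = 186.049
Vm = -57.29 mV


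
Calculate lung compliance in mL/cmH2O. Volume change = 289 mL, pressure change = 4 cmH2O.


C = dV / dP
C = 289 / 4
C = 72.25 mL/cmH2O


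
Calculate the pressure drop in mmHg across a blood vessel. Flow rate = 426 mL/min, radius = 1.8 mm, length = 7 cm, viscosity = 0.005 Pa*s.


dP = 8*mu*L*Q / (pi*r^4)
Q = 426 mL/min = 7.1e-06 m^3/s
dP = 602.805 Pa = 602.805 / 133.322 mmHg = 4.521 mmHg


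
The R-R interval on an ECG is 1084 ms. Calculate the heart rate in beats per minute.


HR = 60 / RR_interval(s)
RR = 1084 ms = 1.084 s
HR = 60 / 1.084 = 55.35 bpm


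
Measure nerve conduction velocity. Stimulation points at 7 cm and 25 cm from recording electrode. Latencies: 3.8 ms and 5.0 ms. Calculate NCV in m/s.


Distance = (25 - 7) / 100 = 0.18 m
dt = (5.0 - 3.8) / 1000 = 0.0012 s
NCV = dist / dt = 150 m/s


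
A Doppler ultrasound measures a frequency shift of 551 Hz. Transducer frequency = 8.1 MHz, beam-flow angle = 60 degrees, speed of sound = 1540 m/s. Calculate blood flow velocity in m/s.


v = fd * c / (2 * f0 * cos(theta))
v = 551 * 1540 / (2 * 8.1000e+06 * cos(60))
v = 0.1048 m/s


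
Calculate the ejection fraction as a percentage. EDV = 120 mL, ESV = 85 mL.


SV = EDV - ESV = 120 - 85 = 35 mL
EF = SV/EDV * 100 = 35/120 * 100
EF = 29.17%


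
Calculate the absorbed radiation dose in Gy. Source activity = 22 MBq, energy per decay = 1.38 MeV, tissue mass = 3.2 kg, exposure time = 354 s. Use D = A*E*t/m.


A = 22 MBq = 2.2000e+07 Bq
E = 1.38 MeV = 2.21076e-13 J
D = A*E*t/m = 2.2000e+07*2.21076e-13*354/3.2
D = 5.3804e-04 Gy


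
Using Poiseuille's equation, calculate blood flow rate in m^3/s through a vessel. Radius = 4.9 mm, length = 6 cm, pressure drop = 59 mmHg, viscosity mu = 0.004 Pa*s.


Q = pi*r^4*dP / (8*mu*L)
r = 0.0049 m, L = 0.06 m
dP = 59 mmHg = 7865.998 Pa
Q = 0.00742 m^3/s


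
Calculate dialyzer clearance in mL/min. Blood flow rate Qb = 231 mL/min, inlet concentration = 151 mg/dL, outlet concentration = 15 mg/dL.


K = Qb * (Cb_in - Cb_out) / Cb_in
K = 231 * (151 - 15) / 151
K = 208.1 mL/min


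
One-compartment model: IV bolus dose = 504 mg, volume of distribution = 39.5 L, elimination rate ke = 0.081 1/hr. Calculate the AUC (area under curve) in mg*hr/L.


C0 = Dose/Vd = 504/39.5 = 12.7595 mg/L
AUC = C0/ke = 12.7595/0.081
AUC = 157.5 mg*hr/L


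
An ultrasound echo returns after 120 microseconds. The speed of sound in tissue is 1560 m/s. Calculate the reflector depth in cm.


depth = c * t / 2
t = 120 us = 1.2000e-04 s
depth = 1560 * 1.2000e-04 / 2
depth = 0.0936 m = 9.36 cm


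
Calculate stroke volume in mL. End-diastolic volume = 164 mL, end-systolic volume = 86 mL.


SV = EDV - ESV
SV = 164 - 86
SV = 78 mL


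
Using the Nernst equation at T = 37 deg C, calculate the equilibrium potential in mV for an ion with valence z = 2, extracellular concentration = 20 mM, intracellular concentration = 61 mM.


E = (RT/(zF)) * ln(C_out/C_in)
T = 37 + 273.15 = 310.15 K
E = (8.314 * 310.15 / (2 * 96485)) * ln(20/61)
E = -14.9 mV


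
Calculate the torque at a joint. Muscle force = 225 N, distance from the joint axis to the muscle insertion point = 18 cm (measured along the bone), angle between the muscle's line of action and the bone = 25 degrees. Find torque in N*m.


Torque = F * d * sin(theta)   (moment arm = d*sin(theta))
d = 18 cm = 0.18 m
Torque = 225 * 0.18 * sin(25)
Torque = 17.12 N*m


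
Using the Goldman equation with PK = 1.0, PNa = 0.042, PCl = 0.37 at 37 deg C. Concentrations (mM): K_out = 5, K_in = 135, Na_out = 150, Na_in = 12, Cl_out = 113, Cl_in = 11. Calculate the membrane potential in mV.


Vm = (RT/F)*ln((PK*Ko + PNa*Nao + PCl*Cli)/(PK*Ki + PNa*Nai + PCl*Clo))
Numer = 15.37, Denom = 177.314
Vm = -65.36 mV


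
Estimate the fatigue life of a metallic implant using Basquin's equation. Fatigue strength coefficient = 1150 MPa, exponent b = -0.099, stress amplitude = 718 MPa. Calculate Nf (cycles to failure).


sigma_a = sigma_f' * (2Nf)^b
2Nf = (sigma_a/sigma_f')^(1/b)
2Nf = (718/1150)^(1/-0.099)
2Nf = 116.51932
Nf = 58.26


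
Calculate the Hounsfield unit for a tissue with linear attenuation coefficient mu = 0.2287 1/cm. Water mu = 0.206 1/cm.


HU = ((mu_tissue - mu_water) / mu_water) * 1000
HU = ((0.2287 - 0.206) / 0.206) * 1000
HU = 110.2


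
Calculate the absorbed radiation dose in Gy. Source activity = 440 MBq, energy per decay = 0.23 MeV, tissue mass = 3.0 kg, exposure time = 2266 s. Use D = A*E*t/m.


A = 440 MBq = 4.4000e+08 Bq
E = 0.23 MeV = 3.6846e-14 J
D = A*E*t/m = 4.4000e+08*3.6846e-14*2266/3.0
D = 0.01225 Gy


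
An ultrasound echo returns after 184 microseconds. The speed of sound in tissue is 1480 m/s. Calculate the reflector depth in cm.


depth = c * t / 2
t = 184 us = 1.8400e-04 s
depth = 1480 * 1.8400e-04 / 2
depth = 0.13616 m = 13.616 cm


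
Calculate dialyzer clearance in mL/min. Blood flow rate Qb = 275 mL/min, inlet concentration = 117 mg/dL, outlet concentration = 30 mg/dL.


K = Qb * (Cb_in - Cb_out) / Cb_in
K = 275 * (117 - 30) / 117
K = 204.5 mL/min


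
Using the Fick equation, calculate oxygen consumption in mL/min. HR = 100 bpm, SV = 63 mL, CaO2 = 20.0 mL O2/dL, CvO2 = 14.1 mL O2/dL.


CO = HR*SV = 100*63/1000 = 6.3 L/min
a-v O2 diff = 20.0 - 14.1 = 5.9 mL/dL
VO2 = CO * (CaO2-CvO2) * 10 dL/L
VO2 = 6.3 * 5.9 * 10
VO2 = 371.7 mL/min


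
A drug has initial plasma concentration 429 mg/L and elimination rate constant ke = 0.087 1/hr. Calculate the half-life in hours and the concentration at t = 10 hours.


t_half = ln(2) / ke = 0.693147 / 0.087 = 7.967 hr
C(t) = C0 * exp(-ke*t) = 429 * exp(-0.087*10)
C(10) = 179.7 mg/L


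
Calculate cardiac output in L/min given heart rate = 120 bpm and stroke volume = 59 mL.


CO = HR * SV
CO = 120 * 59 / 1000
CO = 7.08 L/min


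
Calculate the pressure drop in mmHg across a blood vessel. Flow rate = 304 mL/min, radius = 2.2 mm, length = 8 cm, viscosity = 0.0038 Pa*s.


dP = 8*mu*L*Q / (pi*r^4)
Q = 304 mL/min = 5.06667e-06 m^3/s
dP = 167.435 Pa = 167.435 / 133.322 mmHg = 1.256 mmHg


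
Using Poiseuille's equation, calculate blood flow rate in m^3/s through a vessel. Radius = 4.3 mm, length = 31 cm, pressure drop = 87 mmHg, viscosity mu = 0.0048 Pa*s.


Q = pi*r^4*dP / (8*mu*L)
r = 0.0043 m, L = 0.31 m
dP = 87 mmHg = 11599.014 Pa
Q = 0.001047 m^3/s


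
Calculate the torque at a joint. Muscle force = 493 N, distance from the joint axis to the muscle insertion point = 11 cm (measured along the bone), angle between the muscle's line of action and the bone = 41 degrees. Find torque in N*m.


Torque = F * d * sin(theta)   (moment arm = d*sin(theta))
d = 11 cm = 0.11 m
Torque = 493 * 0.11 * sin(41)
Torque = 35.58 N*m


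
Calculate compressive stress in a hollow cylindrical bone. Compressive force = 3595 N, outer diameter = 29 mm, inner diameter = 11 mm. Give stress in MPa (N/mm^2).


A = pi*(r_o^2 - r_i^2)
r_o = 14.5 mm, r_i = 5.5 mm
A = 565.487 mm^2
sigma = F/A = 3595 / 565.487
sigma = 6.357 MPa


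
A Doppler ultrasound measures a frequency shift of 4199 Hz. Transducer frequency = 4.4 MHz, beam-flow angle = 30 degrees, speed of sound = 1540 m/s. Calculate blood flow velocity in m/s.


v = fd * c / (2 * f0 * cos(theta))
v = 4199 * 1540 / (2 * 4.4000e+06 * cos(30))
v = 0.8485 m/s


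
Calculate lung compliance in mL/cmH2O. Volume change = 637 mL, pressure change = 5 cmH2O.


C = dV / dP
C = 637 / 5
C = 127.4 mL/cmH2O


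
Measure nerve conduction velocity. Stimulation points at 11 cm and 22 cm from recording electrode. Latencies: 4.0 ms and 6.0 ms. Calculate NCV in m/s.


Distance = (22 - 11) / 100 = 0.11 m
dt = (6.0 - 4.0) / 1000 = 0.002 s
NCV = dist / dt = 55 m/s


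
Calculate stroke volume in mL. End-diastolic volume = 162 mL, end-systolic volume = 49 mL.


SV = EDV - ESV
SV = 162 - 49
SV = 113 mL


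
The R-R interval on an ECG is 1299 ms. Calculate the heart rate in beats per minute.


HR = 60 / RR_interval(s)
RR = 1299 ms = 1.299 s
HR = 60 / 1.299 = 46.19 bpm


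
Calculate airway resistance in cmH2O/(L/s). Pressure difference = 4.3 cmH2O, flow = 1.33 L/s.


R = dP / flow
R = 4.3 / 1.33
R = 3.233 cmH2O/(L/s)


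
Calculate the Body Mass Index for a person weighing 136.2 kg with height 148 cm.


BMI = weight / height^2
height = 148 cm = 1.48 m
BMI = 136.2 / 1.48^2
BMI = 62.18 kg/m^2


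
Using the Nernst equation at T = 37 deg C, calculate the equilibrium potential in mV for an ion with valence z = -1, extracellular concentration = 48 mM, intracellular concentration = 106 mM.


E = (RT/(zF)) * ln(C_out/C_in)
T = 37 + 273.15 = 310.15 K
E = (8.314 * 310.15 / (-1 * 96485)) * ln(48/106)
E = 21.17 mV


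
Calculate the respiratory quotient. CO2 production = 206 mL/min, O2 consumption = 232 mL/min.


RQ = VCO2 / VO2
RQ = 206 / 232
RQ = 0.8879


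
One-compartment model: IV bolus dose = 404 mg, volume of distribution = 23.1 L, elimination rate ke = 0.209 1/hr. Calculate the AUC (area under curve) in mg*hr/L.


C0 = Dose/Vd = 404/23.1 = 17.4892 mg/L
AUC = C0/ke = 17.4892/0.209
AUC = 83.68 mg*hr/L


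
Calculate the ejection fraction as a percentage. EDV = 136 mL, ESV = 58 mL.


SV = EDV - ESV = 136 - 58 = 78 mL
EF = SV/EDV * 100 = 78/136 * 100
EF = 57.35%


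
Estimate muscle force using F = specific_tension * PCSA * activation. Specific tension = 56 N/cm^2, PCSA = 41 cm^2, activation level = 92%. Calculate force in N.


F = sigma * PCSA * activation
F = 56 * 41 * 0.92
F = 2112 N


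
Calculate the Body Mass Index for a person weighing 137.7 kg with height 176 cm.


BMI = weight / height^2
height = 176 cm = 1.76 m
BMI = 137.7 / 1.76^2
BMI = 44.45 kg/m^2


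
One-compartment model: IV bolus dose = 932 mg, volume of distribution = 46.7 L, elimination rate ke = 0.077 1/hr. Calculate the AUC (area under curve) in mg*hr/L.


C0 = Dose/Vd = 932/46.7 = 19.9572 mg/L
AUC = C0/ke = 19.9572/0.077
AUC = 259.2 mg*hr/L
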